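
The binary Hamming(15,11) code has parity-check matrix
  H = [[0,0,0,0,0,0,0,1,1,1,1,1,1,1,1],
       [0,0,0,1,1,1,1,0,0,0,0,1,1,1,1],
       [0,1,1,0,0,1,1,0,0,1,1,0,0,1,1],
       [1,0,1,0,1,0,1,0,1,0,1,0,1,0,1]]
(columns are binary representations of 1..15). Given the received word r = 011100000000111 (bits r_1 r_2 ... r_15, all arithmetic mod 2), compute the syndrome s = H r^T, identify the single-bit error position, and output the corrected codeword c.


s = (1, 0, 0, 1)^T, error position = 9, corrected codeword c = 011100001000111

Compute s = H r^T mod 2 one row at a time:
  s_1 = 0 + 0 + 0 + 0 + 0 + 1 + 1 + 1 = 3 ≡ 1 (mod 2).
  s_2 = 1 + 0 + 0 + 0 + 0 + 1 + 1 + 1 = 4 ≡ 0 (mod 2).
  s_3 = 1 + 1 + 0 + 0 + 0 + 0 + 1 + 1 = 4 ≡ 0 (mod 2).
  s_4 = 0 + 1 + 0 + 0 + 0 + 0 + 1 + 1 = 3 ≡ 1 (mod 2).
s = (1, 0, 0, 1)^T — this equals column 9 of H (binary 1001), so error is at position 9.
Correct: flip bit 9 of r = 011100000000111 to get c = 011100001000111.


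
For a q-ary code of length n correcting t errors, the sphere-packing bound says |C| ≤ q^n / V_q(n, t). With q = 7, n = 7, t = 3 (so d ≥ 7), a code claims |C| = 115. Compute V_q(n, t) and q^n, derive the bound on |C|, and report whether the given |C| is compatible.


V_q(n, t) = 8359, q^n = 823543, Hamming bound = 98, |C| = 115 > bound (violated).

Step 1: Compute V_q(n, t) = Σ_{j=0}^3 C(n, j) (q−1)^j.
  j = 0: C(7,0)·(6)^0 = 1·1 = 1.
  j = 1: C(7,1)·(6)^1 = 7·6 = 42.
  j = 2: C(7,2)·(6)^2 = 21·36 = 756.
  j = 3: C(7,3)·(6)^3 = 35·216 = 7560.
  V_q(n, t) = 1 + 42 + 756 + 7560 = 8359.
Step 2: q^n = 7^7 = 823543.
Step 3: Hamming bound ⌊q^n / V_q(n,t)⌋ = ⌊823543/8359⌋ = 98.
Step 4: Compare |C| = 115 to 98: violated.
The claimed |C| lies above the Hamming bound, so no 7-ary code of length 7 with d ≥ 7 can have 115 codewords.


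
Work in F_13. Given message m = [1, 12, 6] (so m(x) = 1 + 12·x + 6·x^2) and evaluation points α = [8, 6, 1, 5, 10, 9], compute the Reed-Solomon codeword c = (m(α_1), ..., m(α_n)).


c = [0, 3, 6, 3, 6, 10]

Message polynomial: m(x) = 1 + 12·x + 6·x^2 (mod 13).
For each evaluation point α_i, compute m(α_i) mod 13:
  α_1 = 8: Horner steps 6 → 8 → 0, so m(8) = 0.
  α_2 = 6: Horner steps 6 → 9 → 3, so m(6) = 3.
  α_3 = 1: Horner steps 6 → 5 → 6, so m(1) = 6.
  α_4 = 5: Horner steps 6 → 3 → 3, so m(5) = 3.
  α_5 = 10: Horner steps 6 → 7 → 6, so m(10) = 6.
  α_6 = 9: Horner steps 6 → 1 → 10, so m(9) = 10.
Codeword c = [0, 3, 6, 3, 6, 10] ∈ F_13^6.


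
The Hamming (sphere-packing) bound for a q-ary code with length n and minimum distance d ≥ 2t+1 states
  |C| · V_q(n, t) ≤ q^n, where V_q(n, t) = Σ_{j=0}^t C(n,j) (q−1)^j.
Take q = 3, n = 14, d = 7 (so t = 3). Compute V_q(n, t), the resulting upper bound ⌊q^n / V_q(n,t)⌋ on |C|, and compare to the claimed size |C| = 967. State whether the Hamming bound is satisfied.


V_q(n, t) = 3305, q^n = 4782969, Hamming bound = 1447, |C| = 967 ≤ bound (satisfied).

Step 1: Compute V_q(n, t) = Σ_{j=0}^3 C(n, j) (q−1)^j.
  j = 0: C(14,0)·(2)^0 = 1·1 = 1.
  j = 1: C(14,1)·(2)^1 = 14·2 = 28.
  j = 2: C(14,2)·(2)^2 = 91·4 = 364.
  j = 3: C(14,3)·(2)^3 = 364·8 = 2912.
  V_q(n, t) = 1 + 28 + 364 + 2912 = 3305.
Step 2: q^n = 3^14 = 4782969.
Step 3: Hamming bound ⌊q^n / V_q(n,t)⌋ = ⌊4782969/3305⌋ = 1447.
Step 4: Compare |C| = 967 to 1447: satisfied.
The claimed |C| lies below the Hamming bound.


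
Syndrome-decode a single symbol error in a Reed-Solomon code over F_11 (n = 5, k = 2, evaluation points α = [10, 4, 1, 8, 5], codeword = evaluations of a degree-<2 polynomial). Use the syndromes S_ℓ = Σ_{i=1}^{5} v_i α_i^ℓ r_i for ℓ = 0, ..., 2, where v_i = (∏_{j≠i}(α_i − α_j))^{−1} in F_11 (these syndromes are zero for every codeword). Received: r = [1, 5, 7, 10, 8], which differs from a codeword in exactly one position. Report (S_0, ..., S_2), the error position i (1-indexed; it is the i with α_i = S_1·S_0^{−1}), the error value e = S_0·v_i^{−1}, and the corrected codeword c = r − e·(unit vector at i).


S = (6, 4, 10), error at position 4, error magnitude e = 4, c = [1, 5, 7, 6, 8].

Step 1: column multipliers v_i = (∏_{j≠i}(α_i − α_j))^{−1} mod 11.
  i = 1 (α = 10): (10−4)(10−1)(10−8)(10−5) = 6·9·2·5 = 540 ≡ 1, so v_1 = 1^{−1} = 1 (mod 11).
  i = 2 (α = 4): (4−10)(4−1)(4−8)(4−5) = (−6)·3·(−4)·(−1) = −72 ≡ 5, so v_2 = 5^{−1} = 9 (mod 11).
  i = 3 (α = 1): (1−10)(1−4)(1−8)(1−5) = (−9)·(−3)·(−7)·(−4) = 756 ≡ 8, so v_3 = 8^{−1} = 7 (mod 11).
  i = 4 (α = 8): (8−10)(8−4)(8−1)(8−5) = (−2)·4·7·3 = −168 ≡ 8, so v_4 = 8^{−1} = 7 (mod 11).
  i = 5 (α = 5): (5−10)(5−4)(5−1)(5−8) = (−5)·1·4·(−3) = 60 ≡ 5, so v_5 = 5^{−1} = 9 (mod 11).
  v = [1, 9, 7, 7, 9].
Step 2: syndromes of r = [1, 5, 7, 10, 8] (all sums mod 11).
  S_0 = Σ v_i r_i = 1·1 + 9·5 + 7·7 + 7·10 + 9·8 = 237 ≡ 6.
  S_1 = Σ v_i α_i r_i = 1·10·1 + 9·4·5 + 7·1·7 + 7·8·10 + 9·5·8 = 1159 ≡ 4.
  α_i^2 mod 11 = [1, 5, 1, 9, 3].
  S_2 = Σ v_i α_i^2 r_i = 1·1·1 + 9·5·5 + 7·1·7 + 7·9·10 + 9·3·8 = 1121 ≡ 10.
  S = (6, 4, 10) ≠ 0, so r is not a codeword (an error is present).
Step 3: locate the error. For a single error e at position i, S_ℓ = v_i·e·α_i^ℓ, so α_err = S_1/S_0.
  S_0^{−1} = 6^{−1} = 2 (mod 11), so α_err = 4·2 = 8 ≡ 8 = α_4. Error position i = 4.
  Consistency check: S_2/S_1 = 10·3 = 30 ≡ 8 = α_err ✓ (single-error assumption holds).
Step 4: error magnitude e = S_0/v_4 = S_0·∏_{j≠4}(α_4 − α_j) = 6·8 = 48 ≡ 4 (mod 11).
Step 5: correct position 4: c_4 = r_4 − e = 10 − 4 ≡ 6 (mod 11). Hence c = [1, 5, 7, 6, 8].
  Check: interpolating c through the α_i gives m(x) = 4 + 3·x (degree < 2) with m(α_i) = c_i for every i, so c is indeed a codeword.


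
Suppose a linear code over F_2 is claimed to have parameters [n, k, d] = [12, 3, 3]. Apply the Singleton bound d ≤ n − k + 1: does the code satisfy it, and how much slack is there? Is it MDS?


Singleton RHS = n − k + 1 = 10, slack = 7, bound satisfied, not MDS.

Singleton bound: d ≤ n − k + 1.
Here n = 12, k = 3, so n − k + 1 = 10.
Given d = 3, check d ≤ 10: YES.
Slack = (n − k + 1) − d = 7.
The code is NOT MDS (slack = 7 > 0).
Description: the claimed parameters are [12, 3, 3]_2; such a code would be non-MDS.


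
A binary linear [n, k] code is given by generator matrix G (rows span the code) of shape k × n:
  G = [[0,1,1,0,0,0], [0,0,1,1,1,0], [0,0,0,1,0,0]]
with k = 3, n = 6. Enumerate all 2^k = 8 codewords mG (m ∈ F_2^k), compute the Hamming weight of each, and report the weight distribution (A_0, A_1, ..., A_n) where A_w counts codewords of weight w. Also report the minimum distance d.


Weight distribution: A_0 = 1, A_1 = 1, A_2 = 3, A_3 = 3. Minimum distance d = 1.

Enumerate all 2^3 = 8 messages m ∈ F_2^3.
For each, compute codeword c = mG in F_2^6, then tally its weight.
  m = 000 → c = 000000, weight = 0.
  m = 100 → c = 011000, weight = 2.
  m = 010 → c = 001110, weight = 3.
  m = 110 → c = 010110, weight = 3.
  m = 001 → c = 000100, weight = 1.
  m = 101 → c = 011100, weight = 3.
  m = 011 → c = 001010, weight = 2.
  m = 111 → c = 010010, weight = 2.
Tally weights:
  weight 0: 1 codewords.
  weight 1: 1 codewords.
  weight 2: 3 codewords.
  weight 3: 3 codewords.
Minimum distance d = smallest w > 0 with A_w > 0 = 1.
Sanity: Σ A_w = 8 = 2^3 = 8 ✓.


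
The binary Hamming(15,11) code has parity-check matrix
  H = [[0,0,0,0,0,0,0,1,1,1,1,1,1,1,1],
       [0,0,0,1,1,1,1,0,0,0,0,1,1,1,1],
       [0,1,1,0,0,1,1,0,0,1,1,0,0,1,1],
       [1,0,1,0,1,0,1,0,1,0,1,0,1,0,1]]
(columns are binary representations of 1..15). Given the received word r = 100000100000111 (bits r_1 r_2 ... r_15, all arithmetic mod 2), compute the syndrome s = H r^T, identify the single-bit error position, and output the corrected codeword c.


s = (1, 0, 1, 0)^T, error position = 10, corrected codeword c = 100000100100111

Compute s = H r^T mod 2 one row at a time:
  s_1 = 0 + 0 + 0 + 0 + 0 + 1 + 1 + 1 = 3 ≡ 1 (mod 2).
  s_2 = 0 + 0 + 0 + 1 + 0 + 1 + 1 + 1 = 4 ≡ 0 (mod 2).
  s_3 = 0 + 0 + 0 + 1 + 0 + 0 + 1 + 1 = 3 ≡ 1 (mod 2).
  s_4 = 1 + 0 + 0 + 1 + 0 + 0 + 1 + 1 = 4 ≡ 0 (mod 2).
s = (1, 0, 1, 0)^T — this equals column 10 of H (binary 1010), so error is at position 10.
Correct: flip bit 10 of r = 100000100000111 to get c = 100000100100111.


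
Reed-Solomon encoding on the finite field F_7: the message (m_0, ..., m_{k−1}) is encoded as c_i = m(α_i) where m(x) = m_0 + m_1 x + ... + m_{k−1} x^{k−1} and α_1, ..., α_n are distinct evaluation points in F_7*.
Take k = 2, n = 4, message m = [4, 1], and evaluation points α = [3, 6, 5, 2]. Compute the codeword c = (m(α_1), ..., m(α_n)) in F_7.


c = [0, 3, 2, 6]

Message polynomial: m(x) = 4 + 1·x (mod 7).
For each evaluation point α_i, compute m(α_i) mod 7:
  α_1 = 3: Horner steps 1 → 0, so m(3) = 0.
  α_2 = 6: Horner steps 1 → 3, so m(6) = 3.
  α_3 = 5: Horner steps 1 → 2, so m(5) = 2.
  α_4 = 2: Horner steps 1 → 6, so m(2) = 6.
Codeword c = [0, 3, 2, 6] ∈ F_7^4.


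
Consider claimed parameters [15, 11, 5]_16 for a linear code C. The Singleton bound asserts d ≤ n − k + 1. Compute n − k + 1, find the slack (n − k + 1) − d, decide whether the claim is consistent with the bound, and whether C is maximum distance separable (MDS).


Singleton RHS = n − k + 1 = 5, slack = 0, bound satisfied, MDS.

Singleton bound: d ≤ n − k + 1.
Here n = 15, k = 11, so n − k + 1 = 5.
Given d = 5, check d ≤ 5: YES.
Slack = (n − k + 1) − d = 0.
The code is MDS (slack = 0).
Description: the claimed parameters are [15, 11, 5]_16; such a code would be MDS (meets Singleton bound).


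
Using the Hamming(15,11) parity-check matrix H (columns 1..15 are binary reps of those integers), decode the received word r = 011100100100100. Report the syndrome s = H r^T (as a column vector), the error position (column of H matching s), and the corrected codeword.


s = (0, 1, 0, 1)^T, error position = 5, corrected codeword c = 011110100100100

Compute s = H r^T mod 2 one row at a time:
  s_1 = 0 + 0 + 1 + 0 + 0 + 1 + 0 + 0 = 2 ≡ 0 (mod 2).
  s_2 = 1 + 0 + 0 + 1 + 0 + 1 + 0 + 0 = 3 ≡ 1 (mod 2).
  s_3 = 1 + 1 + 0 + 1 + 1 + 0 + 0 + 0 = 4 ≡ 0 (mod 2).
  s_4 = 0 + 1 + 0 + 1 + 0 + 0 + 1 + 0 = 3 ≡ 1 (mod 2).
s = (0, 1, 0, 1)^T — this equals column 5 of H (binary 0101), so error is at position 5.
Correct: flip bit 5 of r = 011100100100100 to get c = 011110100100100.


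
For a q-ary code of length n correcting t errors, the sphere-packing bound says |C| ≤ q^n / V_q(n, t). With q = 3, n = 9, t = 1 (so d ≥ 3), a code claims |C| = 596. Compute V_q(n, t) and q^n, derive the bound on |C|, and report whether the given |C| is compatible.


V_q(n, t) = 19, q^n = 19683, Hamming bound = 1035, |C| = 596 ≤ bound (satisfied).

Step 1: Compute V_q(n, t) = Σ_{j=0}^1 C(n, j) (q−1)^j.
  j = 0: C(9,0)·(2)^0 = 1·1 = 1.
  j = 1: C(9,1)·(2)^1 = 9·2 = 18.
  V_q(n, t) = 1 + 18 = 19.
Step 2: q^n = 3^9 = 19683.
Step 3: Hamming bound ⌊q^n / V_q(n,t)⌋ = ⌊19683/19⌋ = 1035.
Step 4: Compare |C| = 596 to 1035: satisfied.
The claimed |C| lies below the Hamming bound.


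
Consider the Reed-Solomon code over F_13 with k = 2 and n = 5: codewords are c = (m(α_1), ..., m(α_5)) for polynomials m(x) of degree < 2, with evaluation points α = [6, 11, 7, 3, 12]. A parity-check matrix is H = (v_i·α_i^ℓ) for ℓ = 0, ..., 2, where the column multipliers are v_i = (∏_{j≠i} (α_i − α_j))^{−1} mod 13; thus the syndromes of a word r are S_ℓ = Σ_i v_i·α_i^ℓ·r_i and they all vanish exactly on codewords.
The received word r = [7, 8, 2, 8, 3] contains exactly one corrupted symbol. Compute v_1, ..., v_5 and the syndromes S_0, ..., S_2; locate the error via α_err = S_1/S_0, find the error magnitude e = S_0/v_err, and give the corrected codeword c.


S = (2, 6, 5), error at position 4, error magnitude e = 12, c = [7, 8, 2, 9, 3].

Step 1: column multipliers v_i = (∏_{j≠i}(α_i − α_j))^{−1} mod 13.
  i = 1 (α = 6): (6−11)(6−7)(6−3)(6−12) = (−5)·(−1)·3·(−6) = −90 ≡ 1, so v_1 = 1^{−1} = 1 (mod 13).
  i = 2 (α = 11): (11−6)(11−7)(11−3)(11−12) = 5·4·8·(−1) = −160 ≡ 9, so v_2 = 9^{−1} = 3 (mod 13).
  i = 3 (α = 7): (7−6)(7−11)(7−3)(7−12) = 1·(−4)·4·(−5) = 80 ≡ 2, so v_3 = 2^{−1} = 7 (mod 13).
  i = 4 (α = 3): (3−6)(3−11)(3−7)(3−12) = (−3)·(−8)·(−4)·(−9) = 864 ≡ 6, so v_4 = 6^{−1} = 11 (mod 13).
  i = 5 (α = 12): (12−6)(12−11)(12−7)(12−3) = 6·1·5·9 = 270 ≡ 10, so v_5 = 10^{−1} = 4 (mod 13).
  v = [1, 3, 7, 11, 4].
Step 2: syndromes of r = [7, 8, 2, 8, 3] (all sums mod 13).
  S_0 = Σ v_i r_i = 1·7 + 3·8 + 7·2 + 11·8 + 4·3 = 145 ≡ 2.
  S_1 = Σ v_i α_i r_i = 1·6·7 + 3·11·8 + 7·7·2 + 11·3·8 + 4·12·3 = 812 ≡ 6.
  α_i^2 mod 13 = [10, 4, 10, 9, 1].
  S_2 = Σ v_i α_i^2 r_i = 1·10·7 + 3·4·8 + 7·10·2 + 11·9·8 + 4·1·3 = 1110 ≡ 5.
  S = (2, 6, 5) ≠ 0, so r is not a codeword (an error is present).
Step 3: locate the error. For a single error e at position i, S_ℓ = v_i·e·α_i^ℓ, so α_err = S_1/S_0.
  S_0^{−1} = 2^{−1} = 7 (mod 13), so α_err = 6·7 = 42 ≡ 3 = α_4. Error position i = 4.
  Consistency check: S_2/S_1 = 5·11 = 55 ≡ 3 = α_err ✓ (single-error assumption holds).
Step 4: error magnitude e = S_0/v_4 = S_0·∏_{j≠4}(α_4 − α_j) = 2·6 = 12 ≡ 12 (mod 13).
Step 5: correct position 4: c_4 = r_4 − e = 8 − 12 ≡ 9 (mod 13). Hence c = [7, 8, 2, 9, 3].
  Check: interpolating c through the α_i gives m(x) = 11 + 8·x (degree < 2) with m(α_i) = c_i for every i, so c is indeed a codeword.


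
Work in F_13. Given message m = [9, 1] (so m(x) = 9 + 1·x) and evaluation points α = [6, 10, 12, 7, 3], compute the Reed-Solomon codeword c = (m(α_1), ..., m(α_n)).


c = [2, 6, 8, 3, 12]

Message polynomial: m(x) = 9 + 1·x (mod 13).
For each evaluation point α_i, compute m(α_i) mod 13:
  α_1 = 6: Horner steps 1 → 2, so m(6) = 2.
  α_2 = 10: Horner steps 1 → 6, so m(10) = 6.
  α_3 = 12: Horner steps 1 → 8, so m(12) = 8.
  α_4 = 7: Horner steps 1 → 3, so m(7) = 3.
  α_5 = 3: Horner steps 1 → 12, so m(3) = 12.
Codeword c = [2, 6, 8, 3, 12] ∈ F_13^5.


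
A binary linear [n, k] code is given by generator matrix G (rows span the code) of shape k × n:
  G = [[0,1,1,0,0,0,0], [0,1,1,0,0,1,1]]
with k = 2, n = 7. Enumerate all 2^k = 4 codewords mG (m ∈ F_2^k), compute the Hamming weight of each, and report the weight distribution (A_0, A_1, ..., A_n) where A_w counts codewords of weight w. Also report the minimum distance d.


Weight distribution: A_0 = 1, A_2 = 2, A_4 = 1. Minimum distance d = 2.

Enumerate all 2^2 = 4 messages m ∈ F_2^2.
For each, compute codeword c = mG in F_2^7, then tally its weight.
  m = 00 → c = 0000000, weight = 0.
  m = 10 → c = 0110000, weight = 2.
  m = 01 → c = 0110011, weight = 4.
  m = 11 → c = 0000011, weight = 2.
Tally weights:
  weight 0: 1 codewords.
  weight 2: 2 codewords.
  weight 4: 1 codewords.
Minimum distance d = smallest w > 0 with A_w > 0 = 2.
Sanity: Σ A_w = 4 = 2^2 = 4 ✓.


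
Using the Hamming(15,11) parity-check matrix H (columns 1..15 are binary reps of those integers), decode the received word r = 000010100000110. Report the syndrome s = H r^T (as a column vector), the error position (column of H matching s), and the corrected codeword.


s = (0, 0, 0, 1)^T, error position = 1, corrected codeword c = 100010100000110

Compute s = H r^T mod 2 one row at a time:
  s_1 = 0 + 0 + 0 + 0 + 0 + 1 + 1 + 0 = 2 ≡ 0 (mod 2).
  s_2 = 0 + 1 + 0 + 1 + 0 + 1 + 1 + 0 = 4 ≡ 0 (mod 2).
  s_3 = 0 + 0 + 0 + 1 + 0 + 0 + 1 + 0 = 2 ≡ 0 (mod 2).
  s_4 = 0 + 0 + 1 + 1 + 0 + 0 + 1 + 0 = 3 ≡ 1 (mod 2).
s = (0, 0, 0, 1)^T — this equals column 1 of H (binary 0001), so error is at position 1.
Correct: flip bit 1 of r = 000010100000110 to get c = 100010100000110.


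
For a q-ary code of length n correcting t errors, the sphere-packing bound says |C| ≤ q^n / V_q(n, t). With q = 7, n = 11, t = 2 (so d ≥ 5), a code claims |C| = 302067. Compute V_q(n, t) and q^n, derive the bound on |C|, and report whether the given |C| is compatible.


V_q(n, t) = 2047, q^n = 1977326743, Hamming bound = 965963, |C| = 302067 ≤ bound (satisfied).

Step 1: Compute V_q(n, t) = Σ_{j=0}^2 C(n, j) (q−1)^j.
  j = 0: C(11,0)·(6)^0 = 1·1 = 1.
  j = 1: C(11,1)·(6)^1 = 11·6 = 66.
  j = 2: C(11,2)·(6)^2 = 55·36 = 1980.
  V_q(n, t) = 1 + 66 + 1980 = 2047.
Step 2: q^n = 7^11 = 1977326743.
Step 3: Hamming bound ⌊q^n / V_q(n,t)⌋ = ⌊1977326743/2047⌋ = 965963.
Step 4: Compare |C| = 302067 to 965963: satisfied.
The claimed |C| lies below the Hamming bound.


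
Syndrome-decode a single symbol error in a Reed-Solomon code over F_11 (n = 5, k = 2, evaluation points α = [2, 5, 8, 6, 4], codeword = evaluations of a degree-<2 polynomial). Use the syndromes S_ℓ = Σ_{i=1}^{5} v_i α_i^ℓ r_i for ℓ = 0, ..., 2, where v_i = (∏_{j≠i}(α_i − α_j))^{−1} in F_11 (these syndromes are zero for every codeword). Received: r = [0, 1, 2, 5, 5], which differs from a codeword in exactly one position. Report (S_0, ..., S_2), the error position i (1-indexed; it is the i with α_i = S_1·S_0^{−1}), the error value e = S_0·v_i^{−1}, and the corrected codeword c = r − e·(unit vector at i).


S = (5, 9, 3), error at position 5, error magnitude e = 8, c = [0, 1, 2, 5, 8].

Step 1: column multipliers v_i = (∏_{j≠i}(α_i − α_j))^{−1} mod 11.
  i = 1 (α = 2): (2−5)(2−8)(2−6)(2−4) = (−3)·(−6)·(−4)·(−2) = 144 ≡ 1, so v_1 = 1^{−1} = 1 (mod 11).
  i = 2 (α = 5): (5−2)(5−8)(5−6)(5−4) = 3·(−3)·(−1)·1 = 9 ≡ 9, so v_2 = 9^{−1} = 5 (mod 11).
  i = 3 (α = 8): (8−2)(8−5)(8−6)(8−4) = 6·3·2·4 = 144 ≡ 1, so v_3 = 1^{−1} = 1 (mod 11).
  i = 4 (α = 6): (6−2)(6−5)(6−8)(6−4) = 4·1·(−2)·2 = −16 ≡ 6, so v_4 = 6^{−1} = 2 (mod 11).
  i = 5 (α = 4): (4−2)(4−5)(4−8)(4−6) = 2·(−1)·(−4)·(−2) = −16 ≡ 6, so v_5 = 6^{−1} = 2 (mod 11).
  v = [1, 5, 1, 2, 2].
Step 2: syndromes of r = [0, 1, 2, 5, 5] (all sums mod 11).
  S_0 = Σ v_i r_i = 1·0 + 5·1 + 1·2 + 2·5 + 2·5 = 27 ≡ 5.
  S_1 = Σ v_i α_i r_i = 1·2·0 + 5·5·1 + 1·8·2 + 2·6·5 + 2·4·5 = 141 ≡ 9.
  α_i^2 mod 11 = [4, 3, 9, 3, 5].
  S_2 = Σ v_i α_i^2 r_i = 1·4·0 + 5·3·1 + 1·9·2 + 2·3·5 + 2·5·5 = 113 ≡ 3.
  S = (5, 9, 3) ≠ 0, so r is not a codeword (an error is present).
Step 3: locate the error. For a single error e at position i, S_ℓ = v_i·e·α_i^ℓ, so α_err = S_1/S_0.
  S_0^{−1} = 5^{−1} = 9 (mod 11), so α_err = 9·9 = 81 ≡ 4 = α_5. Error position i = 5.
  Consistency check: S_2/S_1 = 3·5 = 15 ≡ 4 = α_err ✓ (single-error assumption holds).
Step 4: error magnitude e = S_0/v_5 = S_0·∏_{j≠5}(α_5 − α_j) = 5·6 = 30 ≡ 8 (mod 11).
Step 5: correct position 5: c_5 = r_5 − e = 5 − 8 ≡ 8 (mod 11). Hence c = [0, 1, 2, 5, 8].
  Check: interpolating c through the α_i gives m(x) = 3 + 4·x (degree < 2) with m(α_i) = c_i for every i, so c is indeed a codeword.


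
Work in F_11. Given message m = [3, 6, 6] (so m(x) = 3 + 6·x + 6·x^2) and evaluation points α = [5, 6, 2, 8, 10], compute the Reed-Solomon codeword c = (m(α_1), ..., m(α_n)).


c = [7, 2, 6, 6, 3]

Message polynomial: m(x) = 3 + 6·x + 6·x^2 (mod 11).
For each evaluation point α_i, compute m(α_i) mod 11:
  α_1 = 5: Horner steps 6 → 3 → 7, so m(5) = 7.
  α_2 = 6: Horner steps 6 → 9 → 2, so m(6) = 2.
  α_3 = 2: Horner steps 6 → 7 → 6, so m(2) = 6.
  α_4 = 8: Horner steps 6 → 10 → 6, so m(8) = 6.
  α_5 = 10: Horner steps 6 → 0 → 3, so m(10) = 3.
Codeword c = [7, 2, 6, 6, 3] ∈ F_11^5.


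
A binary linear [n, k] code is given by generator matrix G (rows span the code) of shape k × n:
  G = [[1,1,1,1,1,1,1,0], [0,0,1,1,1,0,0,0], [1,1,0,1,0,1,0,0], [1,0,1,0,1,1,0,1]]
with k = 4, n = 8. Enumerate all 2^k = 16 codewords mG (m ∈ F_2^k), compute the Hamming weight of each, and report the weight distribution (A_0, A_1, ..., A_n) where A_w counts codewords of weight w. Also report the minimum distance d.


Weight distribution: A_0 = 1, A_2 = 2, A_3 = 2, A_4 = 5, A_5 = 4, A_7 = 2. Minimum distance d = 2.

Enumerate all 2^4 = 16 messages m ∈ F_2^4.
For each, compute codeword c = mG in F_2^8, then tally its weight.
  m = 0000 → c = 00000000, weight = 0.
  m = 1000 → c = 11111110, weight = 7.
  m = 0100 → c = 00111000, weight = 3.
  m = 1100 → c = 11000110, weight = 4.
  m = 0010 → c = 11010100, weight = 4.
  m = 1010 → c = 00101010, weight = 3.
  m = 0110 → c = 11101100, weight = 5.
  m = 1110 → c = 00010010, weight = 2.
  m = 0001 → c = 10101101, weight = 5.
  m = 1001 → c = 01010011, weight = 4.
  m = 0101 → c = 10010101, weight = 4.
  m = 1101 → c = 01101011, weight = 5.
  m = 0011 → c = 01111001, weight = 5.
  m = 1011 → c = 10000111, weight = 4.
  m = 0111 → c = 01000001, weight = 2.
  m = 1111 → c = 10111111, weight = 7.
Tally weights:
  weight 0: 1 codewords.
  weight 2: 2 codewords.
  weight 3: 2 codewords.
  weight 4: 5 codewords.
  weight 5: 4 codewords.
  weight 7: 2 codewords.
Minimum distance d = smallest w > 0 with A_w > 0 = 2.
Sanity: Σ A_w = 16 = 2^4 = 16 ✓.


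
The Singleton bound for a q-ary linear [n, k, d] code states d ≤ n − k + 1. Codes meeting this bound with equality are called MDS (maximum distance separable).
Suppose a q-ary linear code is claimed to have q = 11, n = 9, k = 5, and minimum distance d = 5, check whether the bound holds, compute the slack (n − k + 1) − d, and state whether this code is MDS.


Singleton RHS = n − k + 1 = 5, slack = 0, bound satisfied, MDS.

Singleton bound: d ≤ n − k + 1.
Here n = 9, k = 5, so n − k + 1 = 5.
Given d = 5, check d ≤ 5: YES.
Slack = (n − k + 1) − d = 0.
The code is MDS (slack = 0).
Description: the claimed parameters are [9, 5, 5]_11; such a code would be MDS (meets Singleton bound).


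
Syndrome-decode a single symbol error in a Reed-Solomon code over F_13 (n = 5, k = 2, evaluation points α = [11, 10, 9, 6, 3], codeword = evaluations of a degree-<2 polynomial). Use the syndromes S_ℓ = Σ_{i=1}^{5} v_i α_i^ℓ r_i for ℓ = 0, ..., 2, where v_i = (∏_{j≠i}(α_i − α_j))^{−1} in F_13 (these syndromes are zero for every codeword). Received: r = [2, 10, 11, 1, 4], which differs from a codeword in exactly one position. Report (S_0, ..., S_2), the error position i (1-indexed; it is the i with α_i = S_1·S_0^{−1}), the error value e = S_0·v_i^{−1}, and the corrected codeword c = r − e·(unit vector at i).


S = (3, 7, 12), error at position 1, error magnitude e = 6, c = [9, 10, 11, 1, 4].

Step 1: column multipliers v_i = (∏_{j≠i}(α_i − α_j))^{−1} mod 13.
  i = 1 (α = 11): (11−10)(11−9)(11−6)(11−3) = 1·2·5·8 = 80 ≡ 2, so v_1 = 2^{−1} = 7 (mod 13).
  i = 2 (α = 10): (10−11)(10−9)(10−6)(10−3) = (−1)·1·4·7 = −28 ≡ 11, so v_2 = 11^{−1} = 6 (mod 13).
  i = 3 (α = 9): (9−11)(9−10)(9−6)(9−3) = (−2)·(−1)·3·6 = 36 ≡ 10, so v_3 = 10^{−1} = 4 (mod 13).
  i = 4 (α = 6): (6−11)(6−10)(6−9)(6−3) = (−5)·(−4)·(−3)·3 = −180 ≡ 2, so v_4 = 2^{−1} = 7 (mod 13).
  i = 5 (α = 3): (3−11)(3−10)(3−9)(3−6) = (−8)·(−7)·(−6)·(−3) = 1008 ≡ 7, so v_5 = 7^{−1} = 2 (mod 13).
  v = [7, 6, 4, 7, 2].
Step 2: syndromes of r = [2, 10, 11, 1, 4] (all sums mod 13).
  S_0 = Σ v_i r_i = 7·2 + 6·10 + 4·11 + 7·1 + 2·4 = 133 ≡ 3.
  S_1 = Σ v_i α_i r_i = 7·11·2 + 6·10·10 + 4·9·11 + 7·6·1 + 2·3·4 = 1216 ≡ 7.
  α_i^2 mod 13 = [4, 9, 3, 10, 9].
  S_2 = Σ v_i α_i^2 r_i = 7·4·2 + 6·9·10 + 4·3·11 + 7·10·1 + 2·9·4 = 870 ≡ 12.
  S = (3, 7, 12) ≠ 0, so r is not a codeword (an error is present).
Step 3: locate the error. For a single error e at position i, S_ℓ = v_i·e·α_i^ℓ, so α_err = S_1/S_0.
  S_0^{−1} = 3^{−1} = 9 (mod 13), so α_err = 7·9 = 63 ≡ 11 = α_1. Error position i = 1.
  Consistency check: S_2/S_1 = 12·2 = 24 ≡ 11 = α_err ✓ (single-error assumption holds).
Step 4: error magnitude e = S_0/v_1 = S_0·∏_{j≠1}(α_1 − α_j) = 3·2 = 6 ≡ 6 (mod 13).
Step 5: correct position 1: c_1 = r_1 − e = 2 − 6 ≡ 9 (mod 13). Hence c = [9, 10, 11, 1, 4].
  Check: interpolating c through the α_i gives m(x) = 7 + 12·x (degree < 2) with m(α_i) = c_i for every i, so c is indeed a codeword.


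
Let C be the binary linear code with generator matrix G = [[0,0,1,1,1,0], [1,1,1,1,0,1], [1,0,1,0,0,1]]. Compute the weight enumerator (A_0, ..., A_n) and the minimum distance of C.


Weight distribution: A_0 = 1, A_2 = 1, A_3 = 3, A_4 = 2, A_5 = 1. Minimum distance d = 2.

Enumerate all 2^3 = 8 messages m ∈ F_2^3.
For each, compute codeword c = mG in F_2^6, then tally its weight.
  m = 000 → c = 000000, weight = 0.
  m = 100 → c = 001110, weight = 3.
  m = 010 → c = 111101, weight = 5.
  m = 110 → c = 110011, weight = 4.
  m = 001 → c = 101001, weight = 3.
  m = 101 → c = 100111, weight = 4.
  m = 011 → c = 010100, weight = 2.
  m = 111 → c = 011010, weight = 3.
Tally weights:
  weight 0: 1 codewords.
  weight 2: 1 codewords.
  weight 3: 3 codewords.
  weight 4: 2 codewords.
  weight 5: 1 codewords.
Minimum distance d = smallest w > 0 with A_w > 0 = 2.
Sanity: Σ A_w = 8 = 2^3 = 8 ✓.


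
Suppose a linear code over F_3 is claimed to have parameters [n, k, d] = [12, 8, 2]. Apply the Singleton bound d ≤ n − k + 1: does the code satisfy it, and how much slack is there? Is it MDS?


Singleton RHS = n − k + 1 = 5, slack = 3, bound satisfied, not MDS.

Singleton bound: d ≤ n − k + 1.
Here n = 12, k = 8, so n − k + 1 = 5.
Given d = 2, check d ≤ 5: YES.
Slack = (n − k + 1) − d = 3.
The code is NOT MDS (slack = 3 > 0).
Description: the claimed parameters are [12, 8, 2]_3; such a code would be non-MDS.


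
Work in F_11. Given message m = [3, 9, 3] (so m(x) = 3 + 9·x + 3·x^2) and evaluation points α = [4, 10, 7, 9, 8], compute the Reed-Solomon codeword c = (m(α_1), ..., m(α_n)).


c = [10, 8, 4, 8, 3]

Message polynomial: m(x) = 3 + 9·x + 3·x^2 (mod 11).
For each evaluation point α_i, compute m(α_i) mod 11:
  α_1 = 4: Horner steps 3 → 10 → 10, so m(4) = 10.
  α_2 = 10: Horner steps 3 → 6 → 8, so m(10) = 8.
  α_3 = 7: Horner steps 3 → 8 → 4, so m(7) = 4.
  α_4 = 9: Horner steps 3 → 3 → 8, so m(9) = 8.
  α_5 = 8: Horner steps 3 → 0 → 3, so m(8) = 3.
Codeword c = [10, 8, 4, 8, 3] ∈ F_11^5.


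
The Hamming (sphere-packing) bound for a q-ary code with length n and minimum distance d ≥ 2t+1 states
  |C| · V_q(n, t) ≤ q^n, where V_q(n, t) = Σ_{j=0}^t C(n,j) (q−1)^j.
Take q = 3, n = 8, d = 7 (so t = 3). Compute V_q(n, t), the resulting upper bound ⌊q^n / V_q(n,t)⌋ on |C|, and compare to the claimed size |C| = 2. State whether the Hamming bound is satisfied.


V_q(n, t) = 577, q^n = 6561, Hamming bound = 11, |C| = 2 ≤ bound (satisfied).

Step 1: Compute V_q(n, t) = Σ_{j=0}^3 C(n, j) (q−1)^j.
  j = 0: C(8,0)·(2)^0 = 1·1 = 1.
  j = 1: C(8,1)·(2)^1 = 8·2 = 16.
  j = 2: C(8,2)·(2)^2 = 28·4 = 112.
  j = 3: C(8,3)·(2)^3 = 56·8 = 448.
  V_q(n, t) = 1 + 16 + 112 + 448 = 577.
Step 2: q^n = 3^8 = 6561.
Step 3: Hamming bound ⌊q^n / V_q(n,t)⌋ = ⌊6561/577⌋ = 11.
Step 4: Compare |C| = 2 to 11: satisfied.
The claimed |C| lies below the Hamming bound.


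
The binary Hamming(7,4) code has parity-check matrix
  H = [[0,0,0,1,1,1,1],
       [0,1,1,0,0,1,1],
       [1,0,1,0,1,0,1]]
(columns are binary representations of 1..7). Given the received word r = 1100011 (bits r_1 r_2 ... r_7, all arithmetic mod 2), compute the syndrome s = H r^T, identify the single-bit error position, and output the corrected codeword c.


s = (0, 1, 0)^T, error position = 2, corrected codeword c = 1000011

Compute s = H r^T mod 2 one row at a time:
  s_1 = 0 + 0 + 1 + 1 = 2 ≡ 0 (mod 2).
  s_2 = 1 + 0 + 1 + 1 = 3 ≡ 1 (mod 2).
  s_3 = 1 + 0 + 0 + 1 = 2 ≡ 0 (mod 2).
s = (0, 1, 0)^T — this equals column 2 of H (binary 010), so error is at position 2.
Correct: flip bit 2 of r = 1100011 to get c = 1000011.


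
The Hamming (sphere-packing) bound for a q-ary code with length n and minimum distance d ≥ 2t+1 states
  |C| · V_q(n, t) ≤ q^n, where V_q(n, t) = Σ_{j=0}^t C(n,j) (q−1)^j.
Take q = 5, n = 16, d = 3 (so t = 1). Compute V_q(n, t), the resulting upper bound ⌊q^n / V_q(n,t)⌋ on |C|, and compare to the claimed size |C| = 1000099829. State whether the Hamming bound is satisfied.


V_q(n, t) = 65, q^n = 152587890625, Hamming bound = 2347506009, |C| = 1000099829 ≤ bound (satisfied).

Step 1: Compute V_q(n, t) = Σ_{j=0}^1 C(n, j) (q−1)^j.
  j = 0: C(16,0)·(4)^0 = 1·1 = 1.
  j = 1: C(16,1)·(4)^1 = 16·4 = 64.
  V_q(n, t) = 1 + 64 = 65.
Step 2: q^n = 5^16 = 152587890625.
Step 3: Hamming bound ⌊q^n / V_q(n,t)⌋ = ⌊152587890625/65⌋ = 2347506009.
Step 4: Compare |C| = 1000099829 to 2347506009: satisfied.
The claimed |C| lies below the Hamming bound.


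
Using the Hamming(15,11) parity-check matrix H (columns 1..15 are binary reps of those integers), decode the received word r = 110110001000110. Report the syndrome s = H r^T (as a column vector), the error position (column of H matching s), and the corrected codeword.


s = (1, 0, 0, 0)^T, error position = 8, corrected codeword c = 110110011000110

Compute s = H r^T mod 2 one row at a time:
  s_1 = 0 + 1 + 0 + 0 + 0 + 1 + 1 + 0 = 3 ≡ 1 (mod 2).
  s_2 = 1 + 1 + 0 + 0 + 0 + 1 + 1 + 0 = 4 ≡ 0 (mod 2).
  s_3 = 1 + 0 + 0 + 0 + 0 + 0 + 1 + 0 = 2 ≡ 0 (mod 2).
  s_4 = 1 + 0 + 1 + 0 + 1 + 0 + 1 + 0 = 4 ≡ 0 (mod 2).
s = (1, 0, 0, 0)^T — this equals column 8 of H (binary 1000), so error is at position 8.
Correct: flip bit 8 of r = 110110001000110 to get c = 110110011000110.


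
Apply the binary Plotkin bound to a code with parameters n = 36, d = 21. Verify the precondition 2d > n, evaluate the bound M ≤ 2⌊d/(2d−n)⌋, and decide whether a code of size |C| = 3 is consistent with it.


Plotkin bound M ≤ 6; given |C| = 3 ≤ bound (satisfied).

Check applicability: 2d = 42, n = 36.
2d − n = 6 > 0, so Plotkin applies.
Compute d/(2d−n) = 21/6 ≈ 3.5000.
⌊d/(2d−n)⌋ = 3.
Plotkin bound: M ≤ 2·3 = 6.
Given |C| = 3, check: satisfied.
This |C| is below the Plotkin bound.


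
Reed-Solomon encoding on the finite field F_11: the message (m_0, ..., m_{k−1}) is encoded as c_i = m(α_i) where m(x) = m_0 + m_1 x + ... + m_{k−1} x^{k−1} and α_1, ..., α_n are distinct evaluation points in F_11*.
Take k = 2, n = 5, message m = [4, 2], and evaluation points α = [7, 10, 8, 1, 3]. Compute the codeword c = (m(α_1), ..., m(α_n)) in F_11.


c = [7, 2, 9, 6, 10]

Message polynomial: m(x) = 4 + 2·x (mod 11).
For each evaluation point α_i, compute m(α_i) mod 11:
  α_1 = 7: Horner steps 2 → 7, so m(7) = 7.
  α_2 = 10: Horner steps 2 → 2, so m(10) = 2.
  α_3 = 8: Horner steps 2 → 9, so m(8) = 9.
  α_4 = 1: Horner steps 2 → 6, so m(1) = 6.
  α_5 = 3: Horner steps 2 → 10, so m(3) = 10.
Codeword c = [7, 2, 9, 6, 10] ∈ F_11^5.


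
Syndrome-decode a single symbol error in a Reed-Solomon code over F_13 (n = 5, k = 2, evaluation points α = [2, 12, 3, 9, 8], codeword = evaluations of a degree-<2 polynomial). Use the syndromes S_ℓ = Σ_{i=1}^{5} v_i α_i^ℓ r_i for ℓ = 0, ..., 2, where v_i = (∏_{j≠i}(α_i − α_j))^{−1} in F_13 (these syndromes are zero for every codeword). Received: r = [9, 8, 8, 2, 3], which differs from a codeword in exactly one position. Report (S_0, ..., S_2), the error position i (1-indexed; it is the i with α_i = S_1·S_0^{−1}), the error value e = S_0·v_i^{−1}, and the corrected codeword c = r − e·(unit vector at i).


S = (9, 4, 9), error at position 2, error magnitude e = 9, c = [9, 12, 8, 2, 3].

Step 1: column multipliers v_i = (∏_{j≠i}(α_i − α_j))^{−1} mod 13.
  i = 1 (α = 2): (2−12)(2−3)(2−9)(2−8) = (−10)·(−1)·(−7)·(−6) = 420 ≡ 4, so v_1 = 4^{−1} = 10 (mod 13).
  i = 2 (α = 12): (12−2)(12−3)(12−9)(12−8) = 10·9·3·4 = 1080 ≡ 1, so v_2 = 1^{−1} = 1 (mod 13).
  i = 3 (α = 3): (3−2)(3−12)(3−9)(3−8) = 1·(−9)·(−6)·(−5) = −270 ≡ 3, so v_3 = 3^{−1} = 9 (mod 13).
  i = 4 (α = 9): (9−2)(9−12)(9−3)(9−8) = 7·(−3)·6·1 = −126 ≡ 4, so v_4 = 4^{−1} = 10 (mod 13).
  i = 5 (α = 8): (8−2)(8−12)(8−3)(8−9) = 6·(−4)·5·(−1) = 120 ≡ 3, so v_5 = 3^{−1} = 9 (mod 13).
  v = [10, 1, 9, 10, 9].
Step 2: syndromes of r = [9, 8, 8, 2, 3] (all sums mod 13).
  S_0 = Σ v_i r_i = 10·9 + 1·8 + 9·8 + 10·2 + 9·3 = 217 ≡ 9.
  S_1 = Σ v_i α_i r_i = 10·2·9 + 1·12·8 + 9·3·8 + 10·9·2 + 9·8·3 = 888 ≡ 4.
  α_i^2 mod 13 = [4, 1, 9, 3, 12].
  S_2 = Σ v_i α_i^2 r_i = 10·4·9 + 1·1·8 + 9·9·8 + 10·3·2 + 9·12·3 = 1400 ≡ 9.
  S = (9, 4, 9) ≠ 0, so r is not a codeword (an error is present).
Step 3: locate the error. For a single error e at position i, S_ℓ = v_i·e·α_i^ℓ, so α_err = S_1/S_0.
  S_0^{−1} = 9^{−1} = 3 (mod 13), so α_err = 4·3 = 12 ≡ 12 = α_2. Error position i = 2.
  Consistency check: S_2/S_1 = 9·10 = 90 ≡ 12 = α_err ✓ (single-error assumption holds).
Step 4: error magnitude e = S_0/v_2 = S_0·∏_{j≠2}(α_2 − α_j) = 9·1 = 9 ≡ 9 (mod 13).
Step 5: correct position 2: c_2 = r_2 − e = 8 − 9 ≡ 12 (mod 13). Hence c = [9, 12, 8, 2, 3].
  Check: interpolating c through the α_i gives m(x) = 11 + 12·x (degree < 2) with m(α_i) = c_i for every i, so c is indeed a codeword.


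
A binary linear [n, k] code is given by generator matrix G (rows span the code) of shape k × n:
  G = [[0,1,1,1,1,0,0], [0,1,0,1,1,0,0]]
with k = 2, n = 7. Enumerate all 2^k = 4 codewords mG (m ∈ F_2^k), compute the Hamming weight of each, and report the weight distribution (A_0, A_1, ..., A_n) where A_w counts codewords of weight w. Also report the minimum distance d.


Weight distribution: A_0 = 1, A_1 = 1, A_3 = 1, A_4 = 1. Minimum distance d = 1.

Enumerate all 2^2 = 4 messages m ∈ F_2^2.
For each, compute codeword c = mG in F_2^7, then tally its weight.
  m = 00 → c = 0000000, weight = 0.
  m = 10 → c = 0111100, weight = 4.
  m = 01 → c = 0101100, weight = 3.
  m = 11 → c = 0010000, weight = 1.
Tally weights:
  weight 0: 1 codewords.
  weight 1: 1 codewords.
  weight 3: 1 codewords.
  weight 4: 1 codewords.
Minimum distance d = smallest w > 0 with A_w > 0 = 1.
Sanity: Σ A_w = 4 = 2^2 = 4 ✓.


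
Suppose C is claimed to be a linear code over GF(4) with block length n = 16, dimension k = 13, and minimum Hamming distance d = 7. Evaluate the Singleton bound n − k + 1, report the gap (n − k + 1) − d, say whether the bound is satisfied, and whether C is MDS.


Singleton RHS = n − k + 1 = 4, slack = -3, bound violated (no such code; not MDS).

Singleton bound: d ≤ n − k + 1.
Here n = 16, k = 13, so n − k + 1 = 4.
Given d = 7, check d ≤ 4: NO.
Slack = (n − k + 1) − d = -3.
The slack is negative: d = 7 exceeds n − k + 1 = 4 by 3, so the Singleton bound is violated and no linear [16, 13, 7]_4 code can exist. In particular it is not MDS (MDS requires d = n − k + 1 exactly).
Description: the claimed parameters are [16, 13, 7]_4; such a code would be impossible (violates the Singleton bound).


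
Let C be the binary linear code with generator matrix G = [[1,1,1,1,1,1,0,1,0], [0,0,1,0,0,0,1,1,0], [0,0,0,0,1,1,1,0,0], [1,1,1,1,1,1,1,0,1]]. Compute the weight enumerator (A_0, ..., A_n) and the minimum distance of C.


Weight distribution: A_0 = 1, A_2 = 1, A_3 = 4, A_4 = 2, A_5 = 2, A_6 = 3, A_7 = 2, A_8 = 1. Minimum distance d = 2.

Enumerate all 2^4 = 16 messages m ∈ F_2^4.
For each, compute codeword c = mG in F_2^9, then tally its weight.
  m = 0000 → c = 000000000, weight = 0.
  m = 1000 → c = 111111010, weight = 7.
  m = 0100 → c = 001000110, weight = 3.
  m = 1100 → c = 110111100, weight = 6.
  m = 0010 → c = 000011100, weight = 3.
  m = 1010 → c = 111100110, weight = 6.
  m = 0110 → c = 001011010, weight = 4.
  m = 1110 → c = 110100000, weight = 3.
  m = 0001 → c = 111111101, weight = 8.
  m = 1001 → c = 000000111, weight = 3.
  m = 0101 → c = 110111011, weight = 7.
  m = 1101 → c = 001000001, weight = 2.
  m = 0011 → c = 111100001, weight = 5.
  m = 1011 → c = 000011011, weight = 4.
  m = 0111 → c = 110100111, weight = 6.
  m = 1111 → c = 001011101, weight = 5.
Tally weights:
  weight 0: 1 codewords.
  weight 2: 1 codewords.
  weight 3: 4 codewords.
  weight 4: 2 codewords.
  weight 5: 2 codewords.
  weight 6: 3 codewords.
  weight 7: 2 codewords.
  weight 8: 1 codewords.
Minimum distance d = smallest w > 0 with A_w > 0 = 2.
Sanity: Σ A_w = 16 = 2^4 = 16 ✓.


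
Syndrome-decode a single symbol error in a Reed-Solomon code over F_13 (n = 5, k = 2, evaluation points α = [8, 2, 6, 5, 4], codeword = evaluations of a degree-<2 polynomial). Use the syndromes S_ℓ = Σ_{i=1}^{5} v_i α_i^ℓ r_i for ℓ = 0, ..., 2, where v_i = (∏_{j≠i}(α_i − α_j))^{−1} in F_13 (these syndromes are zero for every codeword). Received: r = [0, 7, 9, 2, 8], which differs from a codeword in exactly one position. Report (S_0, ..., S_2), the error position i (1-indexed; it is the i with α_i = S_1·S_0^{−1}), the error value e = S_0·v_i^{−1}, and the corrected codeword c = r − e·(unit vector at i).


S = (3, 11, 10), error at position 1, error magnitude e = 3, c = [10, 7, 9, 2, 8].

Step 1: column multipliers v_i = (∏_{j≠i}(α_i − α_j))^{−1} mod 13.
  i = 1 (α = 8): (8−2)(8−6)(8−5)(8−4) = 6·2·3·4 = 144 ≡ 1, so v_1 = 1^{−1} = 1 (mod 13).
  i = 2 (α = 2): (2−8)(2−6)(2−5)(2−4) = (−6)·(−4)·(−3)·(−2) = 144 ≡ 1, so v_2 = 1^{−1} = 1 (mod 13).
  i = 3 (α = 6): (6−8)(6−2)(6−5)(6−4) = (−2)·4·1·2 = −16 ≡ 10, so v_3 = 10^{−1} = 4 (mod 13).
  i = 4 (α = 5): (5−8)(5−2)(5−6)(5−4) = (−3)·3·(−1)·1 = 9 ≡ 9, so v_4 = 9^{−1} = 3 (mod 13).
  i = 5 (α = 4): (4−8)(4−2)(4−6)(4−5) = (−4)·2·(−2)·(−1) = −16 ≡ 10, so v_5 = 10^{−1} = 4 (mod 13).
  v = [1, 1, 4, 3, 4].
Step 2: syndromes of r = [0, 7, 9, 2, 8] (all sums mod 13).
  S_0 = Σ v_i r_i = 1·0 + 1·7 + 4·9 + 3·2 + 4·8 = 81 ≡ 3.
  S_1 = Σ v_i α_i r_i = 1·8·0 + 1·2·7 + 4·6·9 + 3·5·2 + 4·4·8 = 388 ≡ 11.
  α_i^2 mod 13 = [12, 4, 10, 12, 3].
  S_2 = Σ v_i α_i^2 r_i = 1·12·0 + 1·4·7 + 4·10·9 + 3·12·2 + 4·3·8 = 556 ≡ 10.
  S = (3, 11, 10) ≠ 0, so r is not a codeword (an error is present).
Step 3: locate the error. For a single error e at position i, S_ℓ = v_i·e·α_i^ℓ, so α_err = S_1/S_0.
  S_0^{−1} = 3^{−1} = 9 (mod 13), so α_err = 11·9 = 99 ≡ 8 = α_1. Error position i = 1.
  Consistency check: S_2/S_1 = 10·6 = 60 ≡ 8 = α_err ✓ (single-error assumption holds).
Step 4: error magnitude e = S_0/v_1 = S_0·∏_{j≠1}(α_1 − α_j) = 3·1 = 3 ≡ 3 (mod 13).
Step 5: correct position 1: c_1 = r_1 − e = 0 − 3 ≡ 10 (mod 13). Hence c = [10, 7, 9, 2, 8].
  Check: interpolating c through the α_i gives m(x) = 6 + 7·x (degree < 2) with m(α_i) = c_i for every i, so c is indeed a codeword.


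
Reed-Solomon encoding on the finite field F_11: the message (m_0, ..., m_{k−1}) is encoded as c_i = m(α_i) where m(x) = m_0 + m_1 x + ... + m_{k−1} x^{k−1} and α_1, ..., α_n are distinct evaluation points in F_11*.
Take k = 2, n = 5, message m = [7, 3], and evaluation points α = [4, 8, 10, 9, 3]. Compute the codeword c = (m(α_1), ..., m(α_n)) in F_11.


c = [8, 9, 4, 1, 5]

Message polynomial: m(x) = 7 + 3·x (mod 11).
For each evaluation point α_i, compute m(α_i) mod 11:
  α_1 = 4: Horner steps 3 → 8, so m(4) = 8.
  α_2 = 8: Horner steps 3 → 9, so m(8) = 9.
  α_3 = 10: Horner steps 3 → 4, so m(10) = 4.
  α_4 = 9: Horner steps 3 → 1, so m(9) = 1.
  α_5 = 3: Horner steps 3 → 5, so m(3) = 5.
Codeword c = [8, 9, 4, 1, 5] ∈ F_11^5.


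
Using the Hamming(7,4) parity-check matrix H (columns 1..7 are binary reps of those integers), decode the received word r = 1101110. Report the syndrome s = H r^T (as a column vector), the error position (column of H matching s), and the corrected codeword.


s = (1, 0, 0)^T, error position = 4, corrected codeword c = 1100110

Compute s = H r^T mod 2 one row at a time:
  s_1 = 1 + 1 + 1 + 0 = 3 ≡ 1 (mod 2).
  s_2 = 1 + 0 + 1 + 0 = 2 ≡ 0 (mod 2).
  s_3 = 1 + 0 + 1 + 0 = 2 ≡ 0 (mod 2).
s = (1, 0, 0)^T — this equals column 4 of H (binary 100), so error is at position 4.
Correct: flip bit 4 of r = 1101110 to get c = 1100110.
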